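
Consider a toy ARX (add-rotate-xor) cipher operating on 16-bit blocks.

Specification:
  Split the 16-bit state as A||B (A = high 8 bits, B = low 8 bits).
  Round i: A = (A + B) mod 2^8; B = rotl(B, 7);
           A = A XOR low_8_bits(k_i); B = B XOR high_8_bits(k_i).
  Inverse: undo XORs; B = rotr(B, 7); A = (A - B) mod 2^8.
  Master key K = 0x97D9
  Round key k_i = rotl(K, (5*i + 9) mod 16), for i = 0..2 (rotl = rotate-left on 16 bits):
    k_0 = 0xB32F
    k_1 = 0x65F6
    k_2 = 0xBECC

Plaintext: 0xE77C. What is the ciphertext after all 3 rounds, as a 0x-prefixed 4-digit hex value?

s_0 = plaintext = 0xE77C
s_1 = Round(s_0, k_0) = 0x4C8D
s_2 = Round(s_1, k_1) = 0x2FA3
s_3 = Round(s_2, k_2) = 0x1E6F

0x1E6F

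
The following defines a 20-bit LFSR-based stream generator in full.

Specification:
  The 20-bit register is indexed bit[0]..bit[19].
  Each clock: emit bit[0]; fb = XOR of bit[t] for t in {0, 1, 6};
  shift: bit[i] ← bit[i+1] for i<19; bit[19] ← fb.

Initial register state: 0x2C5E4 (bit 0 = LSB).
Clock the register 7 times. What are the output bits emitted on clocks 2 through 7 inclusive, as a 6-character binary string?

010011

reg_0 = 0x2C5E4
clock 1: out=0, reg = 0x962F2
clock 2: out=0, reg = 0x4B179
clock 3: out=1, reg = 0x258BC
clock 4: out=0, reg = 0x12C5E
clock 5: out=0, reg = 0x0962F
clock 6: out=1, reg = 0x04B17
clock 7: out=1, reg = 0x0258B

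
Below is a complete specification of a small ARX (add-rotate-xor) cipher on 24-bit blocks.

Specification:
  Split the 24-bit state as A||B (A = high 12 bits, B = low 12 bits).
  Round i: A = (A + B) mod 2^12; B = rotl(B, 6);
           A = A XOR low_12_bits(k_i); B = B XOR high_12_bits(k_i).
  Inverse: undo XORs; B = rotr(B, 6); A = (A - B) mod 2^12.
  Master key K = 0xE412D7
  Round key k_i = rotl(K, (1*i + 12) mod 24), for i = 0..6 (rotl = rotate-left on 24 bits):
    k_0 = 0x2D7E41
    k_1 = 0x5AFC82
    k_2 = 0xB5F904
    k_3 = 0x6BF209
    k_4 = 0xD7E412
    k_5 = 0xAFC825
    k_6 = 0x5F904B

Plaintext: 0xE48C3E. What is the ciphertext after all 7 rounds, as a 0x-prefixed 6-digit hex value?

s_0 = plaintext = 0xE48C3E
s_1 = Round(s_0, k_0) = 0x4C7D67
s_2 = Round(s_1, k_1) = 0xEACC5A
s_3 = Round(s_2, k_2) = 0x202DEE
s_4 = Round(s_3, k_3) = 0xDF9D08
s_5 = Round(s_4, k_4) = 0xF13F4A
s_6 = Round(s_5, k_5) = 0x678841
s_7 = Round(s_6, k_6) = 0xEF2598

0xEF2598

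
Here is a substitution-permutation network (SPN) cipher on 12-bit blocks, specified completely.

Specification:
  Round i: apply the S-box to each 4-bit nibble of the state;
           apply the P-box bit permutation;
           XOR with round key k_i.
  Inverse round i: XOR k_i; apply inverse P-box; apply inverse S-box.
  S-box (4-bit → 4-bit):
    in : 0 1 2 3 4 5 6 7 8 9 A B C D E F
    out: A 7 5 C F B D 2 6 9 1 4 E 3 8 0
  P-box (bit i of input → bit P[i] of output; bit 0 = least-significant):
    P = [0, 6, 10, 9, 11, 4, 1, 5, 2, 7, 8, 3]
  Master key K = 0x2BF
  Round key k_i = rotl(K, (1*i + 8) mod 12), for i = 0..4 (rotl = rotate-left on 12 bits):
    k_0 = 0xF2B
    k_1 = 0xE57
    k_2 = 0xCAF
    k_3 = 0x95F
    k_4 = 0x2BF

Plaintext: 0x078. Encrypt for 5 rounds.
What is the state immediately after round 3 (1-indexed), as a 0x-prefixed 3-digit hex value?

s_0 = plaintext = 0x078
s_1 = Round(s_0, k_0) = 0xBF3
s_2 = Round(s_1, k_1) = 0x957
s_3 = Round(s_2, k_2) = 0x4D3
s_4 = Round(s_3, k_3) = 0x6C3
s_5 = Round(s_4, k_4) = 0x581

0x4D3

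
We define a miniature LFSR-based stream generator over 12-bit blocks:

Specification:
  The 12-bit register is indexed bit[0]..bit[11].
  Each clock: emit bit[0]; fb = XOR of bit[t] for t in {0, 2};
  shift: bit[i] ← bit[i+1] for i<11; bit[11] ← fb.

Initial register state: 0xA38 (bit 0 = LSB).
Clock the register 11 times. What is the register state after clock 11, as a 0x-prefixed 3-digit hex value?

reg_0 = 0xA38
clock 1: out=0, reg = 0x51C
clock 2: out=0, reg = 0xA8E
clock 3: out=0, reg = 0xD47
clock 4: out=1, reg = 0x6A3
clock 5: out=1, reg = 0xB51
clock 6: out=1, reg = 0xDA8
clock 7: out=0, reg = 0x6D4
clock 8: out=0, reg = 0xB6A
clock 9: out=0, reg = 0x5B5
clock 10: out=1, reg = 0x2DA
clock 11: out=0, reg = 0x16D

0x16D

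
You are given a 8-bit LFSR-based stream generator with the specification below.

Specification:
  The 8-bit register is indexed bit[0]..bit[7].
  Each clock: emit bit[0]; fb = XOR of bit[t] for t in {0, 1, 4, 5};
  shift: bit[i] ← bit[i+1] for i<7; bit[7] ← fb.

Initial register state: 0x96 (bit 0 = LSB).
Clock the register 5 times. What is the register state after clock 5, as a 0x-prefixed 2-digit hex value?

0x84

reg_0 = 0x96
clock 1: out=0, reg = 0x4B
clock 2: out=1, reg = 0x25
clock 3: out=1, reg = 0x12
clock 4: out=0, reg = 0x09
clock 5: out=1, reg = 0x84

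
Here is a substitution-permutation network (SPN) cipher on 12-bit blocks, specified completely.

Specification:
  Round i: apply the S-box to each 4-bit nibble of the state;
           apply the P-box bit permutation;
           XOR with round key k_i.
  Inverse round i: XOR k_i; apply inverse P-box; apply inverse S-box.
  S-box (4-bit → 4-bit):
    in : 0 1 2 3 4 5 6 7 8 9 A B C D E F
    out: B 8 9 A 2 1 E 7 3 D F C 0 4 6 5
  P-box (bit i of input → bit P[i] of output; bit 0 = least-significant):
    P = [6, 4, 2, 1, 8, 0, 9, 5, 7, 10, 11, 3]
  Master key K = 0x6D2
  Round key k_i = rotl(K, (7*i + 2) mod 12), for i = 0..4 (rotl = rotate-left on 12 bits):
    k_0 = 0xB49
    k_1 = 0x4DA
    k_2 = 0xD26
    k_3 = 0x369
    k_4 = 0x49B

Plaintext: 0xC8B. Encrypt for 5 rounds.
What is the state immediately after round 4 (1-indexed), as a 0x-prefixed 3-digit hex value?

0x8F3

s_0 = plaintext = 0xC8B
s_1 = Round(s_0, k_0) = 0xA4E
s_2 = Round(s_1, k_1) = 0x847
s_3 = Round(s_2, k_2) = 0x9F3
s_4 = Round(s_3, k_3) = 0x8F3
s_5 = Round(s_4, k_4) = 0x309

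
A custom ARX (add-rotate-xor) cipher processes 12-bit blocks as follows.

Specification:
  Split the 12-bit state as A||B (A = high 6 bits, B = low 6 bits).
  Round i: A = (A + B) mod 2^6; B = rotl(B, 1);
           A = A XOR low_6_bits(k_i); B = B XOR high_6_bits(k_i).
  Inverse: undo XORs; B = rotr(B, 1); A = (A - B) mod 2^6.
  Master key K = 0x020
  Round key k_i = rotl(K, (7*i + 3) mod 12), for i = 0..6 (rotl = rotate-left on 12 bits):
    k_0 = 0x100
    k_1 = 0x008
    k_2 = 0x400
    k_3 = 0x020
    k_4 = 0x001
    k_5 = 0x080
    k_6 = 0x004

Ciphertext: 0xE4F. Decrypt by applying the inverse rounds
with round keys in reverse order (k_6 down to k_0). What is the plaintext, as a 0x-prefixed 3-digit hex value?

s_0 = ciphertext = 0xE4F
s_1 = InvRound(s_0, k_6) = 0x5A7
s_2 = InvRound(s_1, k_5) = 0x932
s_3 = InvRound(s_2, k_4) = 0x319
s_4 = InvRound(s_3, k_3) = 0x02C
s_5 = InvRound(s_4, k_2) = 0x89E
s_6 = InvRound(s_5, k_1) = 0x6CF
s_7 = InvRound(s_6, k_0) = 0xDA5

0xDA5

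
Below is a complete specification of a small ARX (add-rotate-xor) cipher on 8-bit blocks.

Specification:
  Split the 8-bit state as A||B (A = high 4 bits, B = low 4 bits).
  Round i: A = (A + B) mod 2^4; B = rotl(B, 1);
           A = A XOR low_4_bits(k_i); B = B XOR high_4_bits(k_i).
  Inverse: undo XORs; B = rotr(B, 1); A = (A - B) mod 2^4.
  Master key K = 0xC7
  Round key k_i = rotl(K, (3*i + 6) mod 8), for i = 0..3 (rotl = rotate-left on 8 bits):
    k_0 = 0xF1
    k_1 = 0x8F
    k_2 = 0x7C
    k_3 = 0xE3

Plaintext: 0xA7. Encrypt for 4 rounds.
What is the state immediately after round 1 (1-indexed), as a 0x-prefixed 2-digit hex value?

0x01

s_0 = plaintext = 0xA7
s_1 = Round(s_0, k_0) = 0x01
s_2 = Round(s_1, k_1) = 0xEA
s_3 = Round(s_2, k_2) = 0x42
s_4 = Round(s_3, k_3) = 0x5A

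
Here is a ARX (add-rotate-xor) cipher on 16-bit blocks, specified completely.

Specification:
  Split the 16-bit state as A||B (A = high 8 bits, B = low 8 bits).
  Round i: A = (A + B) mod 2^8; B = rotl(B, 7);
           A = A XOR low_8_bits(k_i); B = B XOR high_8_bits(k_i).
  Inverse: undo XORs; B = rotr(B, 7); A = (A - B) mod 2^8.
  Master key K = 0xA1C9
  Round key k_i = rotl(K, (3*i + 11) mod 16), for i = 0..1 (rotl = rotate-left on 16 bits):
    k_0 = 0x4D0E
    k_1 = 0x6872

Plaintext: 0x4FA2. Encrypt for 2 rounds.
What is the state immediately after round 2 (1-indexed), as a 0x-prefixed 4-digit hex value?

s_0 = plaintext = 0x4FA2
s_1 = Round(s_0, k_0) = 0xFF1C
s_2 = Round(s_1, k_1) = 0x6966

0x6966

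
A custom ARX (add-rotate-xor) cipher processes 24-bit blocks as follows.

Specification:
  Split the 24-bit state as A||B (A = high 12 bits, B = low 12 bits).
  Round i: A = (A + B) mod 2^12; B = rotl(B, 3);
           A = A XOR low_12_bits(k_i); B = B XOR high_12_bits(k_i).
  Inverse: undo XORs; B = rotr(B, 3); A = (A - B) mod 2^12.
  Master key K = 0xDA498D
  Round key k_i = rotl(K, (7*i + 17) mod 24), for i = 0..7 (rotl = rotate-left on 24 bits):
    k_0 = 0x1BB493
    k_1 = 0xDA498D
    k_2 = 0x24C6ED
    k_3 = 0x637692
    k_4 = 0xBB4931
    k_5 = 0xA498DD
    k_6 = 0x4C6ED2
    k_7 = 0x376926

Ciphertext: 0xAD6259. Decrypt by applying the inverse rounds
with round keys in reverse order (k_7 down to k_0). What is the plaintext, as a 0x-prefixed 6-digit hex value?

0x1C8755

s_0 = ciphertext = 0xAD6259
s_1 = InvRound(s_0, k_7) = 0x5CBE25
s_2 = InvRound(s_1, k_6) = 0x3BD75C
s_3 = InvRound(s_2, k_5) = 0xFBEBA2
s_4 = InvRound(s_3, k_4) = 0xA8DC02
s_5 = InvRound(s_4, k_3) = 0x0D9B46
s_6 = InvRound(s_5, k_2) = 0x113521
s_7 = InvRound(s_6, k_1) = 0xD8EB10
s_8 = InvRound(s_7, k_0) = 0x1C8755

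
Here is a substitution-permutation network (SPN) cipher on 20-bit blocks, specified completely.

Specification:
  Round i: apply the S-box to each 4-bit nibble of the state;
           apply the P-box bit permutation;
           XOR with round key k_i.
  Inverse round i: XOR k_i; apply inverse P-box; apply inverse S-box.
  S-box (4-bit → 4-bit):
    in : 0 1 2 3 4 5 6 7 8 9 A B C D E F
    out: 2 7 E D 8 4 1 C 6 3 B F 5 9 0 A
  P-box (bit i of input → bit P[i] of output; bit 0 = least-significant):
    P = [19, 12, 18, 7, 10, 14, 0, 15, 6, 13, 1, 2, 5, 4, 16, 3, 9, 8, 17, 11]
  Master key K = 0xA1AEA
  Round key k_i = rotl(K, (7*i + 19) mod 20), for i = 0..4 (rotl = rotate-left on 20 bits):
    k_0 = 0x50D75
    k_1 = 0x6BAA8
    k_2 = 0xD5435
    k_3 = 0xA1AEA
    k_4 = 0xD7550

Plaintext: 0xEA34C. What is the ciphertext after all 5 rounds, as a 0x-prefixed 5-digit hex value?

s_0 = plaintext = 0xEA34C
s_1 = Round(s_0, k_0) = 0x98D0B
s_2 = Round(s_1, k_1) = 0xBE97C
s_3 = Round(s_2, k_2) = 0x3FF74
s_4 = Round(s_3, k_3) = 0x8B077
s_5 = Round(s_4, k_4) = 0xAD4E9

0xAD4E9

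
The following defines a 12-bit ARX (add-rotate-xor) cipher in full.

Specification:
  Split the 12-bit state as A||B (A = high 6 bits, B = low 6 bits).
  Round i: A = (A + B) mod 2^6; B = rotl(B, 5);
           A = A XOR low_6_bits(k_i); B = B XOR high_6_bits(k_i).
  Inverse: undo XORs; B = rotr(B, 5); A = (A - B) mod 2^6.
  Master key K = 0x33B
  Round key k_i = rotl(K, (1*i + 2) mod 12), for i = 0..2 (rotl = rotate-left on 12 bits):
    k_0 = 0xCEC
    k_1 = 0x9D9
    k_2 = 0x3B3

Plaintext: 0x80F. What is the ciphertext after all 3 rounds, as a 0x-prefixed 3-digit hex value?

0x238

s_0 = plaintext = 0x80F
s_1 = Round(s_0, k_0) = 0x0D4
s_2 = Round(s_1, k_1) = 0x3AD
s_3 = Round(s_2, k_2) = 0x238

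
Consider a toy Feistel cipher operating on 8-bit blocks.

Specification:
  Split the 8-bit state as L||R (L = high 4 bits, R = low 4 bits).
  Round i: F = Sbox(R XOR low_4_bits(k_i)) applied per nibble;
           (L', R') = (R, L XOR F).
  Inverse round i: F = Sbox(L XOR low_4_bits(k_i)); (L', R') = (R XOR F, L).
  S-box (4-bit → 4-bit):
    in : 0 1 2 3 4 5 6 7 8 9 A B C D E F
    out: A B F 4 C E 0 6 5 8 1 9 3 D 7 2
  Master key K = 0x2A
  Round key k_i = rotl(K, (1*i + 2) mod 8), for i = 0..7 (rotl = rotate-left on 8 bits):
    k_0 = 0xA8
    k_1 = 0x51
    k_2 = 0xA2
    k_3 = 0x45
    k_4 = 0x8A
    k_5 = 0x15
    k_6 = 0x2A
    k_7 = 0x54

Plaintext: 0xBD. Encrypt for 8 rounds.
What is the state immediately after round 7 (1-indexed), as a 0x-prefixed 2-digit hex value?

0x22

s_0 = plaintext = 0xBD
s_1 = Round(s_0, k_0) = 0xD5
s_2 = Round(s_1, k_1) = 0x51
s_3 = Round(s_2, k_2) = 0x11
s_4 = Round(s_3, k_3) = 0x1D
s_5 = Round(s_4, k_4) = 0xD7
s_6 = Round(s_5, k_5) = 0x72
s_7 = Round(s_6, k_6) = 0x22
s_8 = Round(s_7, k_7) = 0x22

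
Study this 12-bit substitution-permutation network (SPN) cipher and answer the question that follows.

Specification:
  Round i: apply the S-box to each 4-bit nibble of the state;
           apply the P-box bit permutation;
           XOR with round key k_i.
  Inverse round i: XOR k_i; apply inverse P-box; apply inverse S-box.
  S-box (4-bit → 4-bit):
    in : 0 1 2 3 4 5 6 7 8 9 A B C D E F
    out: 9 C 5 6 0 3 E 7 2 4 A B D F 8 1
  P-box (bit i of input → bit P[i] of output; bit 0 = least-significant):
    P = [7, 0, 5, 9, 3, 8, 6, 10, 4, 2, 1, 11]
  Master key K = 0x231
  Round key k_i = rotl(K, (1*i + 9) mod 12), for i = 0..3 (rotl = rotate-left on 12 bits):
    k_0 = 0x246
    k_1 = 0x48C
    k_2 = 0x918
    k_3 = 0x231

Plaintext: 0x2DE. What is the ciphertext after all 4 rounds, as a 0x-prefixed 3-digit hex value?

s_0 = plaintext = 0x2DE
s_1 = Round(s_0, k_0) = 0x51C
s_2 = Round(s_1, k_1) = 0x278
s_3 = Round(s_2, k_2) = 0x843
s_4 = Round(s_3, k_3) = 0x214

0x214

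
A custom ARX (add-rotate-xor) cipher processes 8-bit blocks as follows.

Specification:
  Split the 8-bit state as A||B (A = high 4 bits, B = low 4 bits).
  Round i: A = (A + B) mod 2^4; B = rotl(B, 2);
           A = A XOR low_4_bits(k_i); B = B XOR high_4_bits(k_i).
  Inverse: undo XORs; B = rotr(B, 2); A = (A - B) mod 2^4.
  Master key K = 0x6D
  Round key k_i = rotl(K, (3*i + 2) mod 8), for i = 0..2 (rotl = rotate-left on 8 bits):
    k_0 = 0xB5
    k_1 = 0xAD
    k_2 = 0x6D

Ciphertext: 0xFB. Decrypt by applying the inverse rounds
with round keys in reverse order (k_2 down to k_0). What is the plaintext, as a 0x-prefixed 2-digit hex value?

s_0 = ciphertext = 0xFB
s_1 = InvRound(s_0, k_2) = 0xB7
s_2 = InvRound(s_1, k_1) = 0xF7
s_3 = InvRound(s_2, k_0) = 0x73

0x73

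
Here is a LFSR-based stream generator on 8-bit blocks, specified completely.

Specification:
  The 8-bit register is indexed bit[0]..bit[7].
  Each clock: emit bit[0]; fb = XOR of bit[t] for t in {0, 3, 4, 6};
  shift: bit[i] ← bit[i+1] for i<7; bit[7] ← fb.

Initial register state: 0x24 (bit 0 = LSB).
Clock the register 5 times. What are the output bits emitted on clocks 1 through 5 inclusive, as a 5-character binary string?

00100

reg_0 = 0x24
clock 1: out=0, reg = 0x12
clock 2: out=0, reg = 0x89
clock 3: out=1, reg = 0x44
clock 4: out=0, reg = 0xA2
clock 5: out=0, reg = 0x51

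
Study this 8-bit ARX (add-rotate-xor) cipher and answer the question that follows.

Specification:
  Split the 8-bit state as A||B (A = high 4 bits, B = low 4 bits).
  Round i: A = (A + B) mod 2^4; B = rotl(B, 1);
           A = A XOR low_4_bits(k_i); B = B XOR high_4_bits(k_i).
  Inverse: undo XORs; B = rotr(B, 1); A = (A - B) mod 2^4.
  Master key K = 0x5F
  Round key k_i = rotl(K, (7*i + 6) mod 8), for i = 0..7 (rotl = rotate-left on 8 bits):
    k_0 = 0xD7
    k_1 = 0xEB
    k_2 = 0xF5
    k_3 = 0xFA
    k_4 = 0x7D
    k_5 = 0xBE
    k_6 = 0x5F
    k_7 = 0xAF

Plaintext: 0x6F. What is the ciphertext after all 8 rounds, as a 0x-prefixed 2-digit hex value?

0x8F

s_0 = plaintext = 0x6F
s_1 = Round(s_0, k_0) = 0x22
s_2 = Round(s_1, k_1) = 0xFA
s_3 = Round(s_2, k_2) = 0xCA
s_4 = Round(s_3, k_3) = 0xCA
s_5 = Round(s_4, k_4) = 0xB2
s_6 = Round(s_5, k_5) = 0x3F
s_7 = Round(s_6, k_6) = 0xDA
s_8 = Round(s_7, k_7) = 0x8F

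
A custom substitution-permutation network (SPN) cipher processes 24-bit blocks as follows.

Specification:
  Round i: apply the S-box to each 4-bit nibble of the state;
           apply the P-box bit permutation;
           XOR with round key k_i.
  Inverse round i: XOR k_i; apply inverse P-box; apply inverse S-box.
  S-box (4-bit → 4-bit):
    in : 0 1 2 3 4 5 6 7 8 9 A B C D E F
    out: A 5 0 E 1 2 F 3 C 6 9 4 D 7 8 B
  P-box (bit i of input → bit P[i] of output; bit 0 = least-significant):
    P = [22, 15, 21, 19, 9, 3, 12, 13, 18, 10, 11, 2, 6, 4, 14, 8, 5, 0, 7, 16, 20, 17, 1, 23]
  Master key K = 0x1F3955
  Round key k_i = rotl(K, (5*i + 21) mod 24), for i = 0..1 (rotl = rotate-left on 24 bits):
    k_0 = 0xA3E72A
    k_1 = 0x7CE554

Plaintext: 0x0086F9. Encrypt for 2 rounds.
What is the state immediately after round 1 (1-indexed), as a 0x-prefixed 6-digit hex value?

s_0 = plaintext = 0x0086F9
s_1 = Round(s_0, k_0) = 0x040827
s_2 = Round(s_1, k_1) = 0xBE6C60

0x040827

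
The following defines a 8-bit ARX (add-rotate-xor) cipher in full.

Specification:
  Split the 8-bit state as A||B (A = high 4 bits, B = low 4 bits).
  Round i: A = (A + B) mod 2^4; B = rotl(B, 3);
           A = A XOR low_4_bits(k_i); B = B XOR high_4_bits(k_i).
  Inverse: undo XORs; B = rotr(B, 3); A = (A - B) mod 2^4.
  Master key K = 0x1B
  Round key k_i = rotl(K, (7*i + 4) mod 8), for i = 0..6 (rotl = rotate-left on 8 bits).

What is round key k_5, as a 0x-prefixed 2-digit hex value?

K = 0x1B
k_0 = rotl(K, (7*0+4) mod 8) = rotl(K, 4) = 0xB1
k_1 = rotl(K, (7*1+4) mod 8) = rotl(K, 3) = 0xD8
k_2 = rotl(K, (7*2+4) mod 8) = rotl(K, 2) = 0x6C
k_3 = rotl(K, (7*3+4) mod 8) = rotl(K, 1) = 0x36
k_4 = rotl(K, (7*4+4) mod 8) = rotl(K, 0) = 0x1B
k_5 = rotl(K, (7*5+4) mod 8) = rotl(K, 7) = 0x8D

0x8D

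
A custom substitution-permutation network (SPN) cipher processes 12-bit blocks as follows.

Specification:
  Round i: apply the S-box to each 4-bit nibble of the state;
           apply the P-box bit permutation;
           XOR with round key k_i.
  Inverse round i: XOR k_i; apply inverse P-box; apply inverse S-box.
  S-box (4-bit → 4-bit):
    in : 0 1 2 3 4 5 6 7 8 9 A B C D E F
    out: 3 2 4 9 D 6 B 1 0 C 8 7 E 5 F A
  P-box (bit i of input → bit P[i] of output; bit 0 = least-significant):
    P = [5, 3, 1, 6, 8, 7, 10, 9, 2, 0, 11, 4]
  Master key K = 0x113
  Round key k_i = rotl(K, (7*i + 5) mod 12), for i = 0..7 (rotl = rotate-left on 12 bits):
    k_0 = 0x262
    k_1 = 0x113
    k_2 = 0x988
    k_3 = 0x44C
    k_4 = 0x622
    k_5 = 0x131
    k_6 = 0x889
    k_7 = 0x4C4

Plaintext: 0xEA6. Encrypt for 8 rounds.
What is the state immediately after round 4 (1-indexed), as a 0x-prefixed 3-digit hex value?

0xE3D

s_0 = plaintext = 0xEA6
s_1 = Round(s_0, k_0) = 0x81F
s_2 = Round(s_1, k_1) = 0x1DB
s_3 = Round(s_2, k_2) = 0xCA3
s_4 = Round(s_3, k_3) = 0xE3D
s_5 = Round(s_4, k_4) = 0xD15
s_6 = Round(s_5, k_5) = 0x9BF
s_7 = Round(s_6, k_6) = 0x551
s_8 = Round(s_7, k_7) = 0x84D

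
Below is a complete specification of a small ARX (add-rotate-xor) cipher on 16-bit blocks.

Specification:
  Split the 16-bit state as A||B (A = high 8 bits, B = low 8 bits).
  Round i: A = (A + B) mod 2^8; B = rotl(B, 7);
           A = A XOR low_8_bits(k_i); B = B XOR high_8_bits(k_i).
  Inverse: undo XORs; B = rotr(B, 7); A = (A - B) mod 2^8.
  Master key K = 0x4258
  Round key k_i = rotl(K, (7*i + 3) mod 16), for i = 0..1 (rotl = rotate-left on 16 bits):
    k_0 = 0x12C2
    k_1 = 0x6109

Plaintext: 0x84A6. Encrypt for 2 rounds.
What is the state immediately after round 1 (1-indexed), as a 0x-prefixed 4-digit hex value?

s_0 = plaintext = 0x84A6
s_1 = Round(s_0, k_0) = 0xE841
s_2 = Round(s_1, k_1) = 0x20C1

0xE841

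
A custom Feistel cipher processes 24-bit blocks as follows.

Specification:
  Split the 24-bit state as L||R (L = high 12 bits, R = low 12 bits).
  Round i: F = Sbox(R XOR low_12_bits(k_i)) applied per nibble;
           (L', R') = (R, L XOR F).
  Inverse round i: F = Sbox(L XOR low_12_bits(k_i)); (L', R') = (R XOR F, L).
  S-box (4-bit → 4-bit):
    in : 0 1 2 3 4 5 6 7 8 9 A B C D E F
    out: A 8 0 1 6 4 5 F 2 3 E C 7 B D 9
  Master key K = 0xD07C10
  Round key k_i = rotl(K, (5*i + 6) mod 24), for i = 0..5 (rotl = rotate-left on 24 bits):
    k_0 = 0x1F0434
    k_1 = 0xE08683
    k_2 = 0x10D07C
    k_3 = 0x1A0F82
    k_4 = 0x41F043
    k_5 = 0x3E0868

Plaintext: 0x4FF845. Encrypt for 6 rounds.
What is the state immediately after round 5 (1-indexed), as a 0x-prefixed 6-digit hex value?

0x0C4EA1

s_0 = plaintext = 0x4FF845
s_1 = Round(s_0, k_0) = 0x845307
s_2 = Round(s_1, k_1) = 0x307C63
s_3 = Round(s_2, k_2) = 0xC6348E
s_4 = Round(s_3, k_3) = 0x48E0C4
s_5 = Round(s_4, k_4) = 0x0C4EA1
s_6 = Round(s_5, k_5) = 0xEA15B7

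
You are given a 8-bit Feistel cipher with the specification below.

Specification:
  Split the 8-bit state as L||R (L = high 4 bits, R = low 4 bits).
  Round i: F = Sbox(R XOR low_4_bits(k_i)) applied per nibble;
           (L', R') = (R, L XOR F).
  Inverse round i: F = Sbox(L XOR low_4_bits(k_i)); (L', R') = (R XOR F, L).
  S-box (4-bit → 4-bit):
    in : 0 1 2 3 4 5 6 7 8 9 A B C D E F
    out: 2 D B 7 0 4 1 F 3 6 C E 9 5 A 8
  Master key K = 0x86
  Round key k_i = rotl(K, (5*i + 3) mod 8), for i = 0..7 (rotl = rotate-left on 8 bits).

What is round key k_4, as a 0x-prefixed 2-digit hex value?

0x43

K = 0x86
k_0 = rotl(K, (5*0+3) mod 8) = rotl(K, 3) = 0x34
k_1 = rotl(K, (5*1+3) mod 8) = rotl(K, 0) = 0x86
k_2 = rotl(K, (5*2+3) mod 8) = rotl(K, 5) = 0xD0
k_3 = rotl(K, (5*3+3) mod 8) = rotl(K, 2) = 0x1A
k_4 = rotl(K, (5*4+3) mod 8) = rotl(K, 7) = 0x43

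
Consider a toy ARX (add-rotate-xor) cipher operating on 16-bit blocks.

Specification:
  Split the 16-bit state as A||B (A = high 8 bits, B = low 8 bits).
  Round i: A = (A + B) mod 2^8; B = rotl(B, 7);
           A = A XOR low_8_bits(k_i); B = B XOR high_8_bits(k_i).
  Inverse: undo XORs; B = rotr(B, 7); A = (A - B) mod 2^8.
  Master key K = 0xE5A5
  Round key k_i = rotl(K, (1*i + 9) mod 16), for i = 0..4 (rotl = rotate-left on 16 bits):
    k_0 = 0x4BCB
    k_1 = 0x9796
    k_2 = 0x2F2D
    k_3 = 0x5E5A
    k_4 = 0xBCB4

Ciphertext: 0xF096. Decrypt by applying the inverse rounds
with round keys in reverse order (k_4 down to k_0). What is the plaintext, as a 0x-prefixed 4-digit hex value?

s_0 = ciphertext = 0xF096
s_1 = InvRound(s_0, k_4) = 0xF054
s_2 = InvRound(s_1, k_3) = 0x9614
s_3 = InvRound(s_2, k_2) = 0x4576
s_4 = InvRound(s_3, k_1) = 0x10C3
s_5 = InvRound(s_4, k_0) = 0xCA11

0xCA11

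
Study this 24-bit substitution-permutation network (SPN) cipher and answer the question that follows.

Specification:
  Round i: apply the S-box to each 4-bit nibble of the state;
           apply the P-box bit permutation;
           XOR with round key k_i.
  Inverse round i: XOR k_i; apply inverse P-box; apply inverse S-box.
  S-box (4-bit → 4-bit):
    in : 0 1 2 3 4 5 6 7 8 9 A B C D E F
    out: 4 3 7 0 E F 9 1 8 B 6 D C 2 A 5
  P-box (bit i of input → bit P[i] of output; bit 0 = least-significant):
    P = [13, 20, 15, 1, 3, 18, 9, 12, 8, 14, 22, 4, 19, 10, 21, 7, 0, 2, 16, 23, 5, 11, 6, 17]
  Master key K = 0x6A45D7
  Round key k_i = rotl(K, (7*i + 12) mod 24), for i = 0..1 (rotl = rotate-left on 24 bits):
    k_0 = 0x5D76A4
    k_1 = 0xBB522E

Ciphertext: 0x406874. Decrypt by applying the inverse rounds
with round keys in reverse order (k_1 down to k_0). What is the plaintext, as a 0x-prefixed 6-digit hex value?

s_0 = ciphertext = 0x406874
s_1 = InvRound(s_0, k_1) = 0x4CFCB9
s_2 = InvRound(s_1, k_0) = 0xD238FA

0xD238FA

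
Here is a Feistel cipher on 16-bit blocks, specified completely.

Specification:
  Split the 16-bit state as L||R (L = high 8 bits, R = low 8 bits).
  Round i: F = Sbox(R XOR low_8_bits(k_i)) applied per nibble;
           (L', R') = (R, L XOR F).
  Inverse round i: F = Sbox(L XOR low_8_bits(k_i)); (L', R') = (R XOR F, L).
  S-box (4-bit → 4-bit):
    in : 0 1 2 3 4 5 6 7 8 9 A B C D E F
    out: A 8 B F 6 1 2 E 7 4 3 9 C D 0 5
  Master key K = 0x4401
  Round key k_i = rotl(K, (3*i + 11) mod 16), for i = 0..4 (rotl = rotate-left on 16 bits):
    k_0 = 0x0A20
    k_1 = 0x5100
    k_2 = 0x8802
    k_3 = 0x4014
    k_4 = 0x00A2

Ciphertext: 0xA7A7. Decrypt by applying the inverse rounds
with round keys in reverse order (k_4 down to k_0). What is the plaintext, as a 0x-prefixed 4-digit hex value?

s_0 = ciphertext = 0xA7A7
s_1 = InvRound(s_0, k_4) = 0x06A7
s_2 = InvRound(s_1, k_3) = 0x2C06
s_3 = InvRound(s_2, k_2) = 0xB62C
s_4 = InvRound(s_3, k_1) = 0xBEB6
s_5 = InvRound(s_4, k_0) = 0xF6BE

0xF6BE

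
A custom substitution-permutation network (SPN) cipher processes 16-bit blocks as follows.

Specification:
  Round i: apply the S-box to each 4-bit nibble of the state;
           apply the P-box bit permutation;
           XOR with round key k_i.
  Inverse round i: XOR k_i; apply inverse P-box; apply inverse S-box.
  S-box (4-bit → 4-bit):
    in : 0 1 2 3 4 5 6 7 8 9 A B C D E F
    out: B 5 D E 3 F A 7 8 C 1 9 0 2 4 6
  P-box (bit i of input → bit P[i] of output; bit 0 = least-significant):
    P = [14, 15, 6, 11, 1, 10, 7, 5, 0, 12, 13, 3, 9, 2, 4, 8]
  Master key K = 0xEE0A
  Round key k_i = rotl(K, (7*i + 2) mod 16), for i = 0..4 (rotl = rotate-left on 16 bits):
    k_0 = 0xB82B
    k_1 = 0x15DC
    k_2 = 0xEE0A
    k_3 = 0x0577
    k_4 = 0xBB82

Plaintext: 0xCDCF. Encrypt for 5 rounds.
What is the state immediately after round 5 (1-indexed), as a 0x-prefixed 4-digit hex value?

s_0 = plaintext = 0xCDCF
s_1 = Round(s_0, k_0) = 0x286B
s_2 = Round(s_1, k_1) = 0x5AE4
s_3 = Round(s_2, k_2) = 0x2D9F
s_4 = Round(s_3, k_3) = 0x9687
s_5 = Round(s_4, k_4) = 0x6AFA

0x6AFA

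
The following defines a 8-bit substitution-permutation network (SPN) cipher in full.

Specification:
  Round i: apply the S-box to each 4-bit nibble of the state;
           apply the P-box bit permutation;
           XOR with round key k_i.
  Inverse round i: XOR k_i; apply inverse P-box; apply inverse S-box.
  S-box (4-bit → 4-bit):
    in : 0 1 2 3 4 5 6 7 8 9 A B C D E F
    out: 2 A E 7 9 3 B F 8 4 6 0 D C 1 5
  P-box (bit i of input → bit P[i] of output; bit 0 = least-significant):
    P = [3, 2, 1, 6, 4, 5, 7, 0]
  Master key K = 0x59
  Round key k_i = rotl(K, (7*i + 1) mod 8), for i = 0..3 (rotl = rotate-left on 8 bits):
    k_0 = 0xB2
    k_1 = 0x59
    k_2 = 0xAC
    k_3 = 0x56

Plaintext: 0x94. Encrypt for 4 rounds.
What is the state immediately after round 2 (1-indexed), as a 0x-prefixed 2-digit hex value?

0xEE

s_0 = plaintext = 0x94
s_1 = Round(s_0, k_0) = 0x7A
s_2 = Round(s_1, k_1) = 0xEE
s_3 = Round(s_2, k_2) = 0xB4
s_4 = Round(s_3, k_3) = 0x1E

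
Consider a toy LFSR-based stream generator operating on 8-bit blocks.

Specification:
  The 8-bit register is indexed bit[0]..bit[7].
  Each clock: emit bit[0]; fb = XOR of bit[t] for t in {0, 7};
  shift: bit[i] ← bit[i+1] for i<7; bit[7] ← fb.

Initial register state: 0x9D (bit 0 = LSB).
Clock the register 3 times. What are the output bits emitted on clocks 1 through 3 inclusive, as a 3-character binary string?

reg_0 = 0x9D
clock 1: out=1, reg = 0x4E
clock 2: out=0, reg = 0x27
clock 3: out=1, reg = 0x93

101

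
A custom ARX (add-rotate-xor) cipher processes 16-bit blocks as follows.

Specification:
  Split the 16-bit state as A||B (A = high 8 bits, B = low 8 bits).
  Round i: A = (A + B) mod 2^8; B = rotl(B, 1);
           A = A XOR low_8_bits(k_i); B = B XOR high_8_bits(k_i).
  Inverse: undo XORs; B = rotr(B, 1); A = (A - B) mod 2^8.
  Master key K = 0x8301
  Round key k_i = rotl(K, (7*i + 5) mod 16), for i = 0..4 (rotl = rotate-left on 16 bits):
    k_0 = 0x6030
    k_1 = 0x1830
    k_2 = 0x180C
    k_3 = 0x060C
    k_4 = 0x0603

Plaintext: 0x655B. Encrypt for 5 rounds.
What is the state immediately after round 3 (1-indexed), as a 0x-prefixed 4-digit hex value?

0xA773

s_0 = plaintext = 0x655B
s_1 = Round(s_0, k_0) = 0xF0D6
s_2 = Round(s_1, k_1) = 0xF6B5
s_3 = Round(s_2, k_2) = 0xA773
s_4 = Round(s_3, k_3) = 0x16E0
s_5 = Round(s_4, k_4) = 0xF5C7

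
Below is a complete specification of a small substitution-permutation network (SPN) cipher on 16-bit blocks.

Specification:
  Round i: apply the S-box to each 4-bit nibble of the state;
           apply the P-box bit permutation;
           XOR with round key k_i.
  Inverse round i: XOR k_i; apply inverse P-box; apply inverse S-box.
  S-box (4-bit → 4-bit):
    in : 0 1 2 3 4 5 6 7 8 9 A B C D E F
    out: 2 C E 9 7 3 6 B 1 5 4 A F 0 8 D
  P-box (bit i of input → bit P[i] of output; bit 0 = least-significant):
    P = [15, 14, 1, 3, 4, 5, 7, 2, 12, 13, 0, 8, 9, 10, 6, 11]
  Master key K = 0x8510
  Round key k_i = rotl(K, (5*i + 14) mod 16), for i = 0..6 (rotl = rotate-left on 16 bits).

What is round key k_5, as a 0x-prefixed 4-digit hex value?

0x8842

K = 0x8510
k_0 = rotl(K, (5*0+14) mod 16) = rotl(K, 14) = 0x2144
k_1 = rotl(K, (5*1+14) mod 16) = rotl(K, 3) = 0x2884
k_2 = rotl(K, (5*2+14) mod 16) = rotl(K, 8) = 0x1085
k_3 = rotl(K, (5*3+14) mod 16) = rotl(K, 13) = 0x10A2
k_4 = rotl(K, (5*4+14) mod 16) = rotl(K, 2) = 0x1442
k_5 = rotl(K, (5*5+14) mod 16) = rotl(K, 7) = 0x8842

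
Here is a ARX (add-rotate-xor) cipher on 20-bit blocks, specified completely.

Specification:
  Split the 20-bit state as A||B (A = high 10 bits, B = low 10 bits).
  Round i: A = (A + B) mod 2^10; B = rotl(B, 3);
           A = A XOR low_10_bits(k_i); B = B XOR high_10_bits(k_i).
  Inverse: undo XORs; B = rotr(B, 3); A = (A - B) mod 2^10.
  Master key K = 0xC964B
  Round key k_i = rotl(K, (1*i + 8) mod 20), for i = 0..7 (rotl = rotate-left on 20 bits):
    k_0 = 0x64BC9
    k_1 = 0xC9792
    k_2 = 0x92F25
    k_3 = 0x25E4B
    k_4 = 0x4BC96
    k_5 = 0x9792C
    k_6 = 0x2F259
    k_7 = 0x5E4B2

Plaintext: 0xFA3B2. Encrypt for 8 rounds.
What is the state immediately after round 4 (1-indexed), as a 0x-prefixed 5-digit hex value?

s_0 = plaintext = 0xFA3B2
s_1 = Round(s_0, k_0) = 0x14C05
s_2 = Round(s_1, k_1) = 0xF2B0D
s_3 = Round(s_2, k_2) = 0x7CA25
s_4 = Round(s_3, k_3) = 0x971BB
s_5 = Round(s_4, k_4) = 0x204F4
s_6 = Round(s_5, k_5) = 0x165FF
s_7 = Round(s_6, k_6) = 0x00747
s_8 = Round(s_7, k_7) = 0xFEB47

0x971BB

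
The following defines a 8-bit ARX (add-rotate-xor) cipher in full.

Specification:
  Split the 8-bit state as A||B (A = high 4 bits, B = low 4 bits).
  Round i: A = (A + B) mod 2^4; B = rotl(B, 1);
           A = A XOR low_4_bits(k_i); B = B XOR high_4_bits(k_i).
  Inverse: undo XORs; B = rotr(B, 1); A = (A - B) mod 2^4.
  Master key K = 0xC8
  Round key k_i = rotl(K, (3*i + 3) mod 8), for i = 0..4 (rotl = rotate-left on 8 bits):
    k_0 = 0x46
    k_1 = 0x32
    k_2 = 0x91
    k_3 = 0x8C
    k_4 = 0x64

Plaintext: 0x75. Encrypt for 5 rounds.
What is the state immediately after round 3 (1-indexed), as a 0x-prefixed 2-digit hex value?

s_0 = plaintext = 0x75
s_1 = Round(s_0, k_0) = 0xAE
s_2 = Round(s_1, k_1) = 0xAE
s_3 = Round(s_2, k_2) = 0x94
s_4 = Round(s_3, k_3) = 0x10
s_5 = Round(s_4, k_4) = 0x56

0x94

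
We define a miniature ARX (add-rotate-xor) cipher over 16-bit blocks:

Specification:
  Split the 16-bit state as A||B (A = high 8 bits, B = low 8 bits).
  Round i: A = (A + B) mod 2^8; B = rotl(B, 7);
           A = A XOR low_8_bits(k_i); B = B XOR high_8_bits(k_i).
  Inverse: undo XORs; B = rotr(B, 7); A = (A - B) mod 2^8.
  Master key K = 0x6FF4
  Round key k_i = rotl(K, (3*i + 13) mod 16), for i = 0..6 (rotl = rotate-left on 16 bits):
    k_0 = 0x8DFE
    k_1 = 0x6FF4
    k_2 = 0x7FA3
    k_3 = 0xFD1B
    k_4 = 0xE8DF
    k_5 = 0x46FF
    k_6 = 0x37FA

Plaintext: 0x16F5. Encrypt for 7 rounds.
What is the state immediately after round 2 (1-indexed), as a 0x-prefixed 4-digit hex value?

s_0 = plaintext = 0x16F5
s_1 = Round(s_0, k_0) = 0xF577
s_2 = Round(s_1, k_1) = 0x98D4
s_3 = Round(s_2, k_2) = 0xCF15
s_4 = Round(s_3, k_3) = 0xFF77
s_5 = Round(s_4, k_4) = 0xA953
s_6 = Round(s_5, k_5) = 0x03EF
s_7 = Round(s_6, k_6) = 0x08C0

0x98D4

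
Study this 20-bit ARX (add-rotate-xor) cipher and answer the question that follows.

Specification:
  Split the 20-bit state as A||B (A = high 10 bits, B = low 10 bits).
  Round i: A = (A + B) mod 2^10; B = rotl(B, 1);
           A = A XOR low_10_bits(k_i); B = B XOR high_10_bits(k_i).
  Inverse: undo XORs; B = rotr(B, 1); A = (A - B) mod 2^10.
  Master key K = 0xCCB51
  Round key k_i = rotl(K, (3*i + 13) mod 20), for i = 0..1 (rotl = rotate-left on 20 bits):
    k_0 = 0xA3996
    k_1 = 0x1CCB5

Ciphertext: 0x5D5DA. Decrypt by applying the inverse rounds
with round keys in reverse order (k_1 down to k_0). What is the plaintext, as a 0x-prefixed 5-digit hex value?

s_0 = ciphertext = 0x5D5DA
s_1 = InvRound(s_0, k_1) = 0xBB2D4
s_2 = InvRound(s_1, k_0) = 0xD342D

0xD342D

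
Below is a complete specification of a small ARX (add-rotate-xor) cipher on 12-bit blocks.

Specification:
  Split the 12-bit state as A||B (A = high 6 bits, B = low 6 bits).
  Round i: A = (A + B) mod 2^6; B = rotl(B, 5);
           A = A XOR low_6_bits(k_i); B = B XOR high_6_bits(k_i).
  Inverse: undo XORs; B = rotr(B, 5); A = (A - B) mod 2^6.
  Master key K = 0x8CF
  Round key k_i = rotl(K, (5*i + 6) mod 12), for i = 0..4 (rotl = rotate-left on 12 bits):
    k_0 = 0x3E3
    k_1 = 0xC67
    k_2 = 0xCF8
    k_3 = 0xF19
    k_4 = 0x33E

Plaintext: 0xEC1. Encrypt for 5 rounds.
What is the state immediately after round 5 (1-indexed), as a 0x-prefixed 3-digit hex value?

s_0 = plaintext = 0xEC1
s_1 = Round(s_0, k_0) = 0x7EF
s_2 = Round(s_1, k_1) = 0xA46
s_3 = Round(s_2, k_2) = 0x5F0
s_4 = Round(s_3, k_3) = 0x7A4
s_5 = Round(s_4, k_4) = 0xF1E

0xF1E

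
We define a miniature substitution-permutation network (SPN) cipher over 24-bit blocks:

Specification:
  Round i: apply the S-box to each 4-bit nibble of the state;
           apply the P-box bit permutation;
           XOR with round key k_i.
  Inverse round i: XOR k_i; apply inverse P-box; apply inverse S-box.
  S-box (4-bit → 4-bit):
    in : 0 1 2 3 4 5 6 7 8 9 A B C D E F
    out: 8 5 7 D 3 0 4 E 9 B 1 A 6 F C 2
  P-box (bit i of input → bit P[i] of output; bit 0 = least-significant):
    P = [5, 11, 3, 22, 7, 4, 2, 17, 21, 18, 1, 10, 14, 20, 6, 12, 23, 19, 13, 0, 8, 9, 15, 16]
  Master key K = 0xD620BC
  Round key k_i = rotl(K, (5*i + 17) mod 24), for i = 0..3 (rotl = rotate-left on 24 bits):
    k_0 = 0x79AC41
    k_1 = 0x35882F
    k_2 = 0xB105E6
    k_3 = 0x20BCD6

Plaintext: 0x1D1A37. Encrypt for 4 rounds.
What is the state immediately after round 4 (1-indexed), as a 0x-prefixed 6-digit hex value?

s_0 = plaintext = 0x1D1A37
s_1 = Round(s_0, k_0) = 0x93458C
s_2 = Round(s_1, k_1) = 0xA6E3A6
s_3 = Round(s_2, k_2) = 0x91302C
s_4 = Round(s_3, k_3) = 0xA1C30A

0xA1C30A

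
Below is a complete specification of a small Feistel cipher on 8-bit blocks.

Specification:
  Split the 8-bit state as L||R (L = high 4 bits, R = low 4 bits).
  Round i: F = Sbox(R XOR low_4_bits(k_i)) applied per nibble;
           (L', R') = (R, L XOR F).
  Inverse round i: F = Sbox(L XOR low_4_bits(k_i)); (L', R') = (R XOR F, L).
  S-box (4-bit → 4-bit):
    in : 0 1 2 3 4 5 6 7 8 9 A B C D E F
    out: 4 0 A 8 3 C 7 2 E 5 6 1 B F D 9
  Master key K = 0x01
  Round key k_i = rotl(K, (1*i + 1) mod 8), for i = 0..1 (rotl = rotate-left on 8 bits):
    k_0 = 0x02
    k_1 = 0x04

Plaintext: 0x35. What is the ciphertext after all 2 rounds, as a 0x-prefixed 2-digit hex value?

0x19

s_0 = plaintext = 0x35
s_1 = Round(s_0, k_0) = 0x51
s_2 = Round(s_1, k_1) = 0x19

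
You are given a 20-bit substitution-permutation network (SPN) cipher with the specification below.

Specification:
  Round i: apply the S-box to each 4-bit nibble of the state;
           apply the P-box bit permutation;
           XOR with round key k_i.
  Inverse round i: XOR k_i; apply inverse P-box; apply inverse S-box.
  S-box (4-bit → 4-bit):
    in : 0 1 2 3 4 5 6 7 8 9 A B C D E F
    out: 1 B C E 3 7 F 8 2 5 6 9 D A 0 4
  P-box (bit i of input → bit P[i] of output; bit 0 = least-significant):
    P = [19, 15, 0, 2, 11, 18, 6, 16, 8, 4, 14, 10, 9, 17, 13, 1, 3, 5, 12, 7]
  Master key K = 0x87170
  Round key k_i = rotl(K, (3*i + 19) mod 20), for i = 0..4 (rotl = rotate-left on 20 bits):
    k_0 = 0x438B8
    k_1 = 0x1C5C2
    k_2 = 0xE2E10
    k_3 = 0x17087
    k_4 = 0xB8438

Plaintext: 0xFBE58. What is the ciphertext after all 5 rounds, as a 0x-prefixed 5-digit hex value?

s_0 = plaintext = 0xFBE58
s_1 = Round(s_0, k_0) = 0x0A2FA
s_2 = Round(s_1, k_1) = 0x3218B
s_3 = Round(s_2, k_2) = 0x21BA6
s_4 = Round(s_3, k_3) = 0xFE740
s_5 = Round(s_4, k_4) = 0x79838

0x79838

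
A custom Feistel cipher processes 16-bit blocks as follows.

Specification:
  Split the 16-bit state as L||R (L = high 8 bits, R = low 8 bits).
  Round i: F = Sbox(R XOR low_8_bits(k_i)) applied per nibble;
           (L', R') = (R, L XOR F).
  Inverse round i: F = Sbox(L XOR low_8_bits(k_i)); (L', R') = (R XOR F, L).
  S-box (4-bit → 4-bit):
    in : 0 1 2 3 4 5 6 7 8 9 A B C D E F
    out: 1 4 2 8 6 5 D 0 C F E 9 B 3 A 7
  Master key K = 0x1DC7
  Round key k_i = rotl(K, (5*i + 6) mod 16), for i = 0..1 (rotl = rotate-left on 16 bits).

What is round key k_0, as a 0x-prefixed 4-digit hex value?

0x71C7

K = 0x1DC7
k_0 = rotl(K, (5*0+6) mod 16) = rotl(K, 6) = 0x71C7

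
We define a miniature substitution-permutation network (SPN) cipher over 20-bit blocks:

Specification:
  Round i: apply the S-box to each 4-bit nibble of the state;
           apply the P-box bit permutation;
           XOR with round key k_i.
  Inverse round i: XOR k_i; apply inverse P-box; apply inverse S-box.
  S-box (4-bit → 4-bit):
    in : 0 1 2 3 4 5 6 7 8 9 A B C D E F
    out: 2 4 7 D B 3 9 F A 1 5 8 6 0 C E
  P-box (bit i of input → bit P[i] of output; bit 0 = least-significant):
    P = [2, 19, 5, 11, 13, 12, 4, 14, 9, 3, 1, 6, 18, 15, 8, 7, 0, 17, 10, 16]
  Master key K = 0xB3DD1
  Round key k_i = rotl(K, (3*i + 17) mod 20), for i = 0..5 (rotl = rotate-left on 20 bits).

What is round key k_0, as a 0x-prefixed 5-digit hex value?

K = 0xB3DD1
k_0 = rotl(K, (3*0+17) mod 20) = rotl(K, 17) = 0x367BA

0x367BA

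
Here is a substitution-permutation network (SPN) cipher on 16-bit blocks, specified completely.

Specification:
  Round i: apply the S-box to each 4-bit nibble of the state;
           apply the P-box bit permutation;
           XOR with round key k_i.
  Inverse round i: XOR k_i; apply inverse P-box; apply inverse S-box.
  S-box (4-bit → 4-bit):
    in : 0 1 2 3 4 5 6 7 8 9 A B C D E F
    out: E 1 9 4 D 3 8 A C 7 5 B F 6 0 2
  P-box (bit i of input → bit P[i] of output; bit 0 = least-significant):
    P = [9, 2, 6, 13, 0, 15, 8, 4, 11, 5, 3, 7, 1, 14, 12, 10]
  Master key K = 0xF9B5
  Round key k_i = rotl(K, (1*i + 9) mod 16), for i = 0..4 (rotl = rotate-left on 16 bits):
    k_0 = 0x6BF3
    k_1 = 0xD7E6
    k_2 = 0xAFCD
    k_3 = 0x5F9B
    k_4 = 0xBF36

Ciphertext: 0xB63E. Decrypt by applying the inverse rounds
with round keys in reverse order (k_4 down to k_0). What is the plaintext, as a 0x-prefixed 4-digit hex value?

s_0 = ciphertext = 0xB63E
s_1 = InvRound(s_0, k_4) = 0xEA3E
s_2 = InvRound(s_1, k_3) = 0x8797
s_3 = InvRound(s_2, k_2) = 0x1A68
s_4 = InvRound(s_3, k_1) = 0xB4DF
s_5 = InvRound(s_4, k_0) = 0x09D5

0x09D5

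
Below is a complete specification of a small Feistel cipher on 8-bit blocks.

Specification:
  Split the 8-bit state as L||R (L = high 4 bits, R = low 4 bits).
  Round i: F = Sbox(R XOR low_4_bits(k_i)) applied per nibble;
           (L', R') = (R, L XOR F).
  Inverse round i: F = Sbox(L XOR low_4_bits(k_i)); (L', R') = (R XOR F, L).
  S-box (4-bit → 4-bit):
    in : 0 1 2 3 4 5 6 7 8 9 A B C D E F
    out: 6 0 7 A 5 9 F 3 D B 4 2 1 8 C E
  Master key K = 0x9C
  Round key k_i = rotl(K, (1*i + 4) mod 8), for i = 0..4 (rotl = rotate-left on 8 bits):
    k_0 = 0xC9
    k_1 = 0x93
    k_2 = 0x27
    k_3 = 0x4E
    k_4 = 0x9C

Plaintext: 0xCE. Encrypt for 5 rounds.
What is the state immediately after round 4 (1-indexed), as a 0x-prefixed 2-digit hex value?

s_0 = plaintext = 0xCE
s_1 = Round(s_0, k_0) = 0xEF
s_2 = Round(s_1, k_1) = 0xFF
s_3 = Round(s_2, k_2) = 0xF2
s_4 = Round(s_3, k_3) = 0x2E
s_5 = Round(s_4, k_4) = 0xE5

0x2E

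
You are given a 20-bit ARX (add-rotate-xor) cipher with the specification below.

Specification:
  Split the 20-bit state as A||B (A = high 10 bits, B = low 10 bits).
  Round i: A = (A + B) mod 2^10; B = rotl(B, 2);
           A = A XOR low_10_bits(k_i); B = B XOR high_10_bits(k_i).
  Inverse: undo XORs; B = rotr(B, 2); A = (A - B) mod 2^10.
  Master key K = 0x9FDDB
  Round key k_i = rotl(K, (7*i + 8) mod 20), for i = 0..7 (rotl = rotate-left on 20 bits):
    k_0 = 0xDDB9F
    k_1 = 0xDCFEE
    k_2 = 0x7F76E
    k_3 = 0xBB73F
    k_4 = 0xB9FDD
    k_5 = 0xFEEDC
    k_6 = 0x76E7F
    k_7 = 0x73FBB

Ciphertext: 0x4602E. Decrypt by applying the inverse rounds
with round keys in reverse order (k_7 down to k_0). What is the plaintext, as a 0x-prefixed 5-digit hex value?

s_0 = ciphertext = 0x4602E
s_1 = InvRound(s_0, k_7) = 0x4AD78
s_2 = InvRound(s_1, k_6) = 0x0B328
s_3 = InvRound(s_2, k_5) = 0xEF334
s_4 = InvRound(s_3, k_4) = 0x3B774
s_5 = InvRound(s_4, k_3) = 0x9B166
s_6 = InvRound(s_5, k_2) = 0x77326
s_7 = InvRound(s_6, k_1) = 0x47515
s_8 = InvRound(s_7, k_0) = 0xBAB98

0xBAB98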